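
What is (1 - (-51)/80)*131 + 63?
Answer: 22201/80 ≈ 277.51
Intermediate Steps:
(1 - (-51)/80)*131 + 63 = (1 - 1*(-51/80))*131 + 63 = (1 + 51/80)*131 + 63 = (131/80)*131 + 63 = 17161/80 + 63 = 22201/80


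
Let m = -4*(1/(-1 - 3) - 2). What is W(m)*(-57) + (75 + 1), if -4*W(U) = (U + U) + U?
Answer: 1843/4 ≈ 460.75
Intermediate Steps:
m = 9 (m = -4*(1/(-4) - 2) = -4*(-¼ - 2) = -4*(-9/4) = 9)
W(U) = -3*U/4 (W(U) = -((U + U) + U)/4 = -(2*U + U)/4 = -3*U/4)
W(m)*(-57) + (75 + 1) = -¾*9*(-57) + (75 + 1) = -27/4*(-57) + 76 = 1539/4 + 76 = 1843/4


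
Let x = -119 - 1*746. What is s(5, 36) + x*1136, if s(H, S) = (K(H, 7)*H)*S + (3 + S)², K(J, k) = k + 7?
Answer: -978599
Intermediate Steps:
K(J, k) = 7 + k
x = -865 (x = -119 - 746 = -865)
s(H, S) = (3 + S)² + 14*H*S (s(H, S) = ((7 + 7)*H)*S + (3 + S)² = (14*H)*S + (3 + S)² = 14*H*S + (3 + S)² = (3 + S)² + 14*H*S)
s(5, 36) + x*1136 = ((3 + 36)² + 14*5*36) - 865*1136 = (39² + 2520) - 982640 = (1521 + 2520) - 982640 = 4041 - 982640 = -978599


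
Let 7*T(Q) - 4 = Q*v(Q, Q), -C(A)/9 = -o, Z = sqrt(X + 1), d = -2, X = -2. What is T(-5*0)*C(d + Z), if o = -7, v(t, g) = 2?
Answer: -36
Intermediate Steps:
Z = I (Z = sqrt(-2 + 1) = sqrt(-1) = I ≈ 1.0*I)
C(A) = -63 (C(A) = -(-9)*(-7) = -9*7 = -63)
T(Q) = 4/7 + 2*Q/7 (T(Q) = 4/7 + (Q*2)/7 = 4/7 + (2*Q)/7 = 4/7 + 2*Q/7)
T(-5*0)*C(d + Z) = (4/7 + 2*(-5*0)/7)*(-63) = (4/7 + (2/7)*0)*(-63) = (4/7 + 0)*(-63) = (4/7)*(-63) = -36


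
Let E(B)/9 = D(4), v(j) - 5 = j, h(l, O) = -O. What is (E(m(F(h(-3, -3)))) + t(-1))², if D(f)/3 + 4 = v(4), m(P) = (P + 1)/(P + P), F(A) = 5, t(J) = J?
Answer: 17956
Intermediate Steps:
v(j) = 5 + j
m(P) = (1 + P)/(2*P) (m(P) = (1 + P)/((2*P)) = (1 + P)*(1/(2*P)) = (1 + P)/(2*P))
D(f) = 15 (D(f) = -12 + 3*(5 + 4) = -12 + 3*9 = -12 + 27 = 15)
E(B) = 135 (E(B) = 9*15 = 135)
(E(m(F(h(-3, -3)))) + t(-1))² = (135 - 1)² = 134² = 17956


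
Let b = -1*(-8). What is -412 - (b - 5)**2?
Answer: -421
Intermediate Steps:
b = 8
-412 - (b - 5)**2 = -412 - (8 - 5)**2 = -412 - 1*3**2 = -412 - 1*9 = -412 - 9 = -421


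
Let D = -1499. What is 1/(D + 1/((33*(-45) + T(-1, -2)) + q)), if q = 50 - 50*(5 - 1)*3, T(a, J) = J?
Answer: -2037/3053464 ≈ -0.00066711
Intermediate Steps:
q = -550 (q = 50 - 200*3 = 50 - 50*12 = 50 - 600 = -550)
1/(D + 1/((33*(-45) + T(-1, -2)) + q)) = 1/(-1499 + 1/((33*(-45) - 2) - 550)) = 1/(-1499 + 1/((-1485 - 2) - 550)) = 1/(-1499 + 1/(-1487 - 550)) = 1/(-1499 + 1/(-2037)) = 1/(-1499 - 1/2037) = 1/(-3053464/2037) = -2037/3053464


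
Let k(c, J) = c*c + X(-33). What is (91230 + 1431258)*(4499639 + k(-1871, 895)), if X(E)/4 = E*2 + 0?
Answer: 12179928359808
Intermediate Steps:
X(E) = 8*E (X(E) = 4*(E*2 + 0) = 4*(2*E + 0) = 4*(2*E) = 8*E)
k(c, J) = -264 + c**2 (k(c, J) = c*c + 8*(-33) = c**2 - 264 = -264 + c**2)
(91230 + 1431258)*(4499639 + k(-1871, 895)) = (91230 + 1431258)*(4499639 + (-264 + (-1871)**2)) = 1522488*(4499639 + (-264 + 3500641)) = 1522488*(4499639 + 3500377) = 1522488*8000016 = 12179928359808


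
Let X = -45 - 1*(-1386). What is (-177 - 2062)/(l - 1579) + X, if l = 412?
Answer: 1567186/1167 ≈ 1342.9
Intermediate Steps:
X = 1341 (X = -45 + 1386 = 1341)
(-177 - 2062)/(l - 1579) + X = (-177 - 2062)/(412 - 1579) + 1341 = -2239/(-1167) + 1341 = -2239*(-1/1167) + 1341 = 2239/1167 + 1341 = 1567186/1167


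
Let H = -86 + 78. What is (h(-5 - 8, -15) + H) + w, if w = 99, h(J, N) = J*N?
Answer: 286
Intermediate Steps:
H = -8
(h(-5 - 8, -15) + H) + w = ((-5 - 8)*(-15) - 8) + 99 = (-13*(-15) - 8) + 99 = (195 - 8) + 99 = 187 + 99 = 286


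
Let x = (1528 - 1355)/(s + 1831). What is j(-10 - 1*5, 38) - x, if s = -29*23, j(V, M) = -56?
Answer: -65357/1164 ≈ -56.149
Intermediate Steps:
s = -667
x = 173/1164 (x = (1528 - 1355)/(-667 + 1831) = 173/1164 ≈ 0.14863)
j(-10 - 1*5, 38) - x = -56 - 1*173/1164 = -56 - 173/1164 = -65357/1164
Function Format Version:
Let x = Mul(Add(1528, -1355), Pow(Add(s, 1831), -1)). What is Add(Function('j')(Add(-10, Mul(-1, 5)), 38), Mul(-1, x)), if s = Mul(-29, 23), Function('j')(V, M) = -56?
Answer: Rational(-65357, 1164) ≈ -56.149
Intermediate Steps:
s = -667
x = Rational(173, 1164) (x = Mul(Add(1528, -1355), Pow(Add(-667, 1831), -1)) = Mul(173, Pow(1164, -1)) = Mul(173, Rational(1, 1164)) = Rational(173, 1164) ≈ 0.14863)
Add(Function('j')(Add(-10, Mul(-1, 5)), 38), Mul(-1, x)) = Add(-56, Mul(-1, Rational(173, 1164))) = Add(-56, Rational(-173, 1164)) = Rational(-65357, 1164)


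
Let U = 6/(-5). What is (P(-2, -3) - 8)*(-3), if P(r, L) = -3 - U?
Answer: 147/5 ≈ 29.400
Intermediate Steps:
U = -6/5 (U = 6*(-⅕) = -6/5 ≈ -1.2000)
P(r, L) = -9/5 (P(r, L) = -3 - 1*(-6/5) = -3 + 6/5 = -9/5)
(P(-2, -3) - 8)*(-3) = (-9/5 - 8)*(-3) = -49/5*(-3) = 147/5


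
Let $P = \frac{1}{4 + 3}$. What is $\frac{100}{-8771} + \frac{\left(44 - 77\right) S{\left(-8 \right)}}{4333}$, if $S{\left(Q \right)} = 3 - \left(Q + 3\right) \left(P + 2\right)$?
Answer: $- \frac{628972}{5429249} \approx -0.11585$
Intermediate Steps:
$P = \frac{1}{7} \approx 0.14286$
$S{\left(Q \right)} = - \frac{24}{7} - \frac{15 Q}{7}$ ($S{\left(Q \right)} = 3 - \left(Q + 3\right) \left(\frac{1}{7} + 2\right) = 3 - \left(3 + Q\right) \frac{15}{7} = 3 - \left(\frac{45}{7} + \frac{15 Q}{7}\right) = - \frac{24}{7} - \frac{15 Q}{7}$)
$\frac{100}{-8771} + \frac{\left(44 - 77\right) S{\left(-8 \right)}}{4333} = \frac{100}{-8771} + \frac{\left(44 - 77\right) \left(- \frac{24}{7} - - \frac{120}{7}\right)}{4333} = 100 \left(- \frac{1}{8771}\right) + - 33 \left(- \frac{24}{7} + \frac{120}{7}\right) \frac{1}{4333} = - \frac{100}{8771} + \left(-33\right) \frac{96}{7} \cdot \frac{1}{4333} = - \frac{100}{8771} - \frac{3168}{30331} = - \frac{628972}{5429249}$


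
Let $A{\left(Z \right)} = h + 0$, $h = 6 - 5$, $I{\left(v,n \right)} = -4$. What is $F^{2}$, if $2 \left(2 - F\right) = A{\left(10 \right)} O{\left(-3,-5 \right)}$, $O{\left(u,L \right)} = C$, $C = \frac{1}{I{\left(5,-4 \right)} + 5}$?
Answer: $\frac{9}{4} \approx 2.25$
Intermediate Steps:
$h = 1$
$C = 1$ ($C = \frac{1}{-4 + 5} = 1^{-1} = 1$)
$O{\left(u,L \right)} = 1$
$A{\left(Z \right)} = 1$ ($A{\left(Z \right)} = 1 + 0 = 1$)
$F = \frac{3}{2}$ ($F = 2 - \frac{1 \cdot 1}{2} = 2 - \frac{1}{2} = \frac{3}{2} \approx 1.5$)
$F^{2} = \left(\frac{3}{2}\right)^{2} = \frac{9}{4}$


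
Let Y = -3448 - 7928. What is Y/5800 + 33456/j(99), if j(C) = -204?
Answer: -120322/725 ≈ -165.96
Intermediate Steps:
Y = -11376
Y/5800 + 33456/j(99) = -11376/5800 + 33456/(-204) = -11376*1/5800 + 33456*(-1/204) = -1422/725 - 164 = -120322/725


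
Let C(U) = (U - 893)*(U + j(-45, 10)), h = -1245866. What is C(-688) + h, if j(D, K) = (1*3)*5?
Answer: -181853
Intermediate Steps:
j(D, K) = 15 (j(D, K) = 3*5 = 15)
C(U) = (-893 + U)*(15 + U) (C(U) = (U - 893)*(U + 15) = (-893 + U)*(15 + U))
C(-688) + h = (-13395 + (-688)**2 - 878*(-688)) - 1245866 = (-13395 + 473344 + 604064) - 1245866 = 1064013 - 1245866 = -181853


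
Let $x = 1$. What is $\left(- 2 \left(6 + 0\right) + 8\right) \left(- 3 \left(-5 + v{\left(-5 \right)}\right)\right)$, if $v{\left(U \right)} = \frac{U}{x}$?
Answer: $-120$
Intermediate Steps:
$v{\left(U \right)} = U$ ($v{\left(U \right)} = \frac{U}{1} = U 1 = U$)
$\left(- 2 \left(6 + 0\right) + 8\right) \left(- 3 \left(-5 + v{\left(-5 \right)}\right)\right) = \left(- 2 \left(6 + 0\right) + 8\right) \left(- 3 \left(-5 - 5\right)\right) = \left(\left(-2\right) 6 + 8\right) \left(\left(-3\right) \left(-10\right)\right) = \left(-12 + 8\right) 30 = \left(-4\right) 30 = -120$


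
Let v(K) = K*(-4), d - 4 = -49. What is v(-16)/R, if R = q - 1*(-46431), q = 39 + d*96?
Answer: 32/21075 ≈ 0.0015184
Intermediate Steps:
d = -45 (d = 4 - 49 = -45)
q = -4281 (q = 39 - 45*96 = 39 - 4320 = -4281)
v(K) = -4*K
R = 42150 (R = -4281 - 1*(-46431) = -4281 + 46431 = 42150)
v(-16)/R = -4*(-16)/42150 = 64*(1/42150) = 32/21075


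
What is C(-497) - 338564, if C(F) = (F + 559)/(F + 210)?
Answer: -97167930/287 ≈ -3.3856e+5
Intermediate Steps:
C(F) = (559 + F)/(210 + F)
C(-497) - 338564 = (559 - 497)/(210 - 497) - 338564 = 62/(-287) - 338564 = -1/287*62 - 338564 = -62/287 - 338564 = -97167930/287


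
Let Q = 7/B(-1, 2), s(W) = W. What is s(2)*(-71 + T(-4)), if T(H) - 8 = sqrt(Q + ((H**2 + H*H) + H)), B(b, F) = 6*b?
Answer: -126 + sqrt(966)/3 ≈ -115.64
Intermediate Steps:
Q = -7/6 (Q = 7/((6*(-1))) = 7/(-6) = 7*(-1/6) = -7/6 ≈ -1.1667)
T(H) = 8 + sqrt(-7/6 + H + 2*H**2) (T(H) = 8 + sqrt(-7/6 + ((H**2 + H*H) + H)) = 8 + sqrt(-7/6 + ((H**2 + H**2) + H)) = 8 + sqrt(-7/6 + (2*H**2 + H)) = 8 + sqrt(-7/6 + (H + 2*H**2)) = 8 + sqrt(-7/6 + H + 2*H**2))
s(2)*(-71 + T(-4)) = 2*(-71 + (8 + sqrt(-42 + 36*(-4) + 72*(-4)**2)/6)) = 2*(-71 + (8 + sqrt(-42 - 144 + 72*16)/6)) = 2*(-71 + (8 + sqrt(-42 - 144 + 1152)/6)) = 2*(-71 + (8 + sqrt(966)/6)) = 2*(-63 + sqrt(966)/6) = -126 + sqrt(966)/3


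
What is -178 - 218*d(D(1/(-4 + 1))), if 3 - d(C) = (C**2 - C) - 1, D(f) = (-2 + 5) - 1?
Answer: -614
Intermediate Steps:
D(f) = 2 (D(f) = 3 - 1 = 2)
d(C) = 4 + C - C**2 (d(C) = 3 - ((C**2 - C) - 1) = 3 - (-1 + C**2 - C) = 3 + (1 + C - C**2) = 4 + C - C**2)
-178 - 218*d(D(1/(-4 + 1))) = -178 - 218*(4 + 2 - 1*2**2) = -178 - 218*(4 + 2 - 1*4) = -178 - 218*(4 + 2 - 4) = -178 - 218*2 = -178 - 436 = -614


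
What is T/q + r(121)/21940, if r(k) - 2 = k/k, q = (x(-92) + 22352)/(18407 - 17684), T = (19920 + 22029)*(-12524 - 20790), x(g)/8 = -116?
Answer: -2770979592379881/58755320 ≈ -4.7161e+7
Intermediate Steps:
x(g) = -928 (x(g) = 8*(-116) = -928)
T = -1397488986 (T = 41949*(-33314) = -1397488986)
q = 21424/723 (q = (-928 + 22352)/(18407 - 17684) = 21424/723 ≈ 29.632)
r(k) = 3 (r(k) = 2 + k/k = 2 + 1 = 3)
T/q + r(121)/21940 = -1397488986/21424/723 + 3/21940 = -1397488986*723/21424 + 3*(1/21940) = -505192268439/10712 + 3/21940 = -2770979592379881/58755320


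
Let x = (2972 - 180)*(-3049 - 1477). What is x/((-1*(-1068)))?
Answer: -3159148/267 ≈ -11832.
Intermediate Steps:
x = -12636592 (x = 2792*(-4526) = -12636592)
x/((-1*(-1068))) = -12636592/((-1*(-1068))) = -12636592/1068 = -12636592*1/1068 = -3159148/267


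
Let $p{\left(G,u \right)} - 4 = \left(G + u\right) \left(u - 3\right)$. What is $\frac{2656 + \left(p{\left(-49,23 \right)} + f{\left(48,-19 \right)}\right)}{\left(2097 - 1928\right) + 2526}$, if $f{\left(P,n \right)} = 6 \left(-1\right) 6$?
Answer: $\frac{2104}{2695} \approx 0.7807$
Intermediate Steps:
$f{\left(P,n \right)} = -36$ ($f{\left(P,n \right)} = \left(-6\right) 6 = -36$)
$p{\left(G,u \right)} = 4 + \left(-3 + u\right) \left(G + u\right)$ ($p{\left(G,u \right)} = 4 + \left(G + u\right) \left(u - 3\right) = 4 + \left(G + u\right) \left(-3 + u\right) = 4 + \left(-3 + u\right) \left(G + u\right)$)
$\frac{2656 + \left(p{\left(-49,23 \right)} + f{\left(48,-19 \right)}\right)}{\left(2097 - 1928\right) + 2526} = \frac{2656 - 552}{\left(2097 - 1928\right) + 2526} = \frac{2656 + \left(\left(4 + 529 + 147 - 69 - 1127\right) - 36\right)}{169 + 2526} = \frac{2656 - 552}{2695} = \left(2656 - 552\right) \frac{1}{2695} = 2104 \cdot \frac{1}{2695} = \frac{2104}{2695}$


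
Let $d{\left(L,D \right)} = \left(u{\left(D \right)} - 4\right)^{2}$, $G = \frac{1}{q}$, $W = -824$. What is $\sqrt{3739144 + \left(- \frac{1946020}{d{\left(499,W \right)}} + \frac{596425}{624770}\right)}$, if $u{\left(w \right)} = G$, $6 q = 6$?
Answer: $\frac{\sqrt{495046141562721026}}{374862} \approx 1876.9$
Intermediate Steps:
$q = 1$ ($q = \frac{1}{6} \cdot 6 = 1$)
$G = 1$ ($G = 1^{-1} = 1$)
$u{\left(w \right)} = 1$
$d{\left(L,D \right)} = 9$ ($d{\left(L,D \right)} = \left(1 - 4\right)^{2} = \left(-3\right)^{2} = 9$)
$\sqrt{3739144 + \left(- \frac{1946020}{d{\left(499,W \right)}} + \frac{596425}{624770}\right)} = \sqrt{3739144 + \left(- \frac{1946020}{9} + \frac{596425}{624770}\right)} = \sqrt{3739144 + \left(\left(-1946020\right) \frac{1}{9} + 596425 \cdot \frac{1}{624770}\right)} = \sqrt{3739144 + \left(- \frac{1946020}{9} + \frac{119285}{124954}\right)} = \sqrt{3739144 - \frac{243161909515}{1124586}} = \sqrt{\frac{3961827084869}{1124586}} = \frac{\sqrt{495046141562721026}}{374862}$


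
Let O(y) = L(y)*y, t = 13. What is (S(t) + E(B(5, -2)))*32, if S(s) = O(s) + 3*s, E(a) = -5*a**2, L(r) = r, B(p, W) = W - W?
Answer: 6656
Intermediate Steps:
B(p, W) = 0
O(y) = y**2 (O(y) = y*y = y**2)
S(s) = s**2 + 3*s
(S(t) + E(B(5, -2)))*32 = (13*(3 + 13) - 5*0**2)*32 = (13*16 - 5*0)*32 = (208 + 0)*32 = 208*32 = 6656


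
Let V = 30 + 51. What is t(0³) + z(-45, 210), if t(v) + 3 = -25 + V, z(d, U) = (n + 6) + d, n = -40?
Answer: -26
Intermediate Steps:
V = 81
z(d, U) = -34 + d (z(d, U) = (-40 + 6) + d = -34 + d)
t(v) = 53 (t(v) = -3 + (-25 + 81) = -3 + 56 = 53)
t(0³) + z(-45, 210) = 53 + (-34 - 45) = 53 - 79 = -26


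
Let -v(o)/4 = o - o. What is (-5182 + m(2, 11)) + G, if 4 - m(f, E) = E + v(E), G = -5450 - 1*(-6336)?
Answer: -4303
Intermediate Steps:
v(o) = 0 (v(o) = -4*(o - o) = -4*0 = 0)
G = 886 (G = -5450 + 6336 = 886)
m(f, E) = 4 - E (m(f, E) = 4 - (E + 0) = 4 - E)
(-5182 + m(2, 11)) + G = (-5182 + (4 - 1*11)) + 886 = (-5182 + (4 - 11)) + 886 = (-5182 - 7) + 886 = -5189 + 886 = -4303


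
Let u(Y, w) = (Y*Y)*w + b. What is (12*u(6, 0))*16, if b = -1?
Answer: -192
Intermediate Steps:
u(Y, w) = -1 + w*Y² (u(Y, w) = (Y*Y)*w - 1 = Y²*w - 1 = w*Y² - 1 = -1 + w*Y²)
(12*u(6, 0))*16 = (12*(-1 + 0*6²))*16 = (12*(-1 + 0*36))*16 = (12*(-1 + 0))*16 = (12*(-1))*16 = -12*16 = -192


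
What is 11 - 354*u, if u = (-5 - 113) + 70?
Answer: 17003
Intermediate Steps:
u = -48 (u = -118 + 70 = -48)
11 - 354*u = 11 - 354*(-48) = 11 + 16992 = 17003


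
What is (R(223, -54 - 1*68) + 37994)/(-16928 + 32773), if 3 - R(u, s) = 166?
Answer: 37831/15845 ≈ 2.3876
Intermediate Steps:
R(u, s) = -163 (R(u, s) = 3 - 1*166 = 3 - 166 = -163)
(R(223, -54 - 1*68) + 37994)/(-16928 + 32773) = (-163 + 37994)/(-16928 + 32773) = 37831/15845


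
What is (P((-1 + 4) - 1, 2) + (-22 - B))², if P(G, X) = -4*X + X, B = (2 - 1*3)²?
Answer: 841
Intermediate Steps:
B = 1 (B = (2 - 3)² = (-1)² = 1)
P(G, X) = -3*X
(P((-1 + 4) - 1, 2) + (-22 - B))² = (-3*2 + (-22 - 1*1))² = (-6 + (-22 - 1))² = (-6 - 23)² = (-29)² = 841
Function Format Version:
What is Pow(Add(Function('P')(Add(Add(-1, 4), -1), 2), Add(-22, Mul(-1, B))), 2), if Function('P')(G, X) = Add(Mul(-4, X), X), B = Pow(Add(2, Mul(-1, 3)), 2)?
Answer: 841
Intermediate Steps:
B = 1 (B = Pow(Add(2, -3), 2) = Pow(-1, 2) = 1)
Function('P')(G, X) = Mul(-3, X)
Pow(Add(Function('P')(Add(Add(-1, 4), -1), 2), Add(-22, Mul(-1, B))), 2) = Pow(Add(Mul(-3, 2), Add(-22, Mul(-1, 1))), 2) = Pow(Add(-6, Add(-22, -1)), 2) = Pow(Add(-6, -23), 2) = Pow(-29, 2) = 841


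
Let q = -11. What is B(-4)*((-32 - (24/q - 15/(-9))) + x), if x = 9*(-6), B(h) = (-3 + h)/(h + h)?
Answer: -19747/264 ≈ -74.799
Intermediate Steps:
B(h) = (-3 + h)/(2*h) (B(h) = (-3 + h)/((2*h)) = (-3 + h)*(1/(2*h)) = (-3 + h)/(2*h))
x = -54
B(-4)*((-32 - (24/q - 15/(-9))) + x) = ((½)*(-3 - 4)/(-4))*((-32 - (24/(-11) - 15/(-9))) - 54) = ((½)*(-¼)*(-7))*((-32 - (24*(-1/11) - 15*(-⅑))) - 54) = 7*((-32 - (-24/11 + 5/3)) - 54)/8 = 7*((-32 - 1*(-17/33)) - 54)/8 = 7*((-32 + 17/33) - 54)/8 = 7*(-1039/33 - 54)/8 = (7/8)*(-2821/33) = -19747/264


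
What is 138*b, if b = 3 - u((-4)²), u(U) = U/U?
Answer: 276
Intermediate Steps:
u(U) = 1
b = 2 (b = 3 - 1*1 = 3 - 1 = 2)
138*b = 138*2 = 276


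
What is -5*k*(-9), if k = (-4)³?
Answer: -2880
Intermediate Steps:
k = -64
-5*k*(-9) = -5*(-64)*(-9) = 320*(-9) = -2880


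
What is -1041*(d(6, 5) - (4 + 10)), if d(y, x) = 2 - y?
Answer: 18738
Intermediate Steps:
-1041*(d(6, 5) - (4 + 10)) = -1041*((2 - 1*6) - (4 + 10)) = -1041*((2 - 6) - 1*14) = -1041*(-4 - 14) = -1041*(-18) = 18738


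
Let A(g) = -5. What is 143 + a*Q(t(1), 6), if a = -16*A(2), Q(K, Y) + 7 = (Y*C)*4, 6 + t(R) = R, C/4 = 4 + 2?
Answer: 45663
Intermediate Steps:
C = 24 (C = 4*(4 + 2) = 4*6 = 24)
t(R) = -6 + R
Q(K, Y) = -7 + 96*Y (Q(K, Y) = -7 + (Y*24)*4 = -7 + (24*Y)*4 = -7 + 96*Y)
a = 80 (a = -16*(-5) = 80)
143 + a*Q(t(1), 6) = 143 + 80*(-7 + 96*6) = 143 + 80*(-7 + 576) = 143 + 80*569 = 143 + 45520 = 45663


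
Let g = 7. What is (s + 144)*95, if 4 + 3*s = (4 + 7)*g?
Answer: 47975/3 ≈ 15992.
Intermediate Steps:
s = 73/3 (s = -4/3 + ((4 + 7)*7)/3 = -4/3 + (11*7)/3 = -4/3 + (⅓)*77 = -4/3 + 77/3 = 73/3 ≈ 24.333)
(s + 144)*95 = (73/3 + 144)*95 = (505/3)*95 = 47975/3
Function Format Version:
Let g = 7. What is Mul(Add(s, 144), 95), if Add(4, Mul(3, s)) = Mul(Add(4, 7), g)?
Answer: Rational(47975, 3) ≈ 15992.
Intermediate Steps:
s = Rational(73, 3) (s = Add(Rational(-4, 3), Mul(Rational(1, 3), Mul(Add(4, 7), 7))) = Add(Rational(-4, 3), Mul(Rational(1, 3), Mul(11, 7))) = Add(Rational(-4, 3), Mul(Rational(1, 3), 77)) = Add(Rational(-4, 3), Rational(77, 3)) = Rational(73, 3) ≈ 24.333)
Mul(Add(s, 144), 95) = Mul(Add(Rational(73, 3), 144), 95) = Mul(Rational(505, 3), 95) = Rational(47975, 3)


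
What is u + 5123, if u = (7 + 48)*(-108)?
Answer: -817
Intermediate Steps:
u = -5940 (u = 55*(-108) = -5940)
u + 5123 = -5940 + 5123 = -817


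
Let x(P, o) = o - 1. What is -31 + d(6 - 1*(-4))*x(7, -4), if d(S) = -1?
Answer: -26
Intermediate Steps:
x(P, o) = -1 + o
-31 + d(6 - 1*(-4))*x(7, -4) = -31 - (-1 - 4) = -31 - 1*(-5) = -31 + 5 = -26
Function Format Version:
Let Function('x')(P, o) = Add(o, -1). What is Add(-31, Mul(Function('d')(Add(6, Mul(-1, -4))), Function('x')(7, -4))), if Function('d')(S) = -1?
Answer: -26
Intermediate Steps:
Function('x')(P, o) = Add(-1, o)
Add(-31, Mul(Function('d')(Add(6, Mul(-1, -4))), Function('x')(7, -4))) = Add(-31, Mul(-1, Add(-1, -4))) = Add(-31, Mul(-1, -5)) = Add(-31, 5) = -26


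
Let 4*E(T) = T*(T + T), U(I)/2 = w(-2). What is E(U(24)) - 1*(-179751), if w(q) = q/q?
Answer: 179753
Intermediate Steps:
w(q) = 1
U(I) = 2 (U(I) = 2*1 = 2)
E(T) = T²/2 (E(T) = (T*(T + T))/4 = (T*(2*T))/4 = (2*T²)/4 = T²/2)
E(U(24)) - 1*(-179751) = (½)*2² - 1*(-179751) = (½)*4 + 179751 = 2 + 179751 = 179753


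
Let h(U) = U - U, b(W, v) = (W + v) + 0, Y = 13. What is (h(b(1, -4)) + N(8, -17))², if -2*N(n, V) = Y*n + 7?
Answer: 12321/4 ≈ 3080.3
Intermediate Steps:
b(W, v) = W + v
N(n, V) = -7/2 - 13*n/2 (N(n, V) = -(13*n + 7)/2 = -(7 + 13*n)/2 = -7/2 - 13*n/2)
h(U) = 0
(h(b(1, -4)) + N(8, -17))² = (0 + (-7/2 - 13/2*8))² = (0 + (-7/2 - 52))² = (0 - 111/2)² = (-111/2)² = 12321/4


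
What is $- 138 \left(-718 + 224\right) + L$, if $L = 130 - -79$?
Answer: $68381$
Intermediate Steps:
$L = 209$ ($L = 130 + 79 = 209$)
$- 138 \left(-718 + 224\right) + L = - 138 \left(-718 + 224\right) + 209 = \left(-138\right) \left(-494\right) + 209 = 68172 + 209 = 68381$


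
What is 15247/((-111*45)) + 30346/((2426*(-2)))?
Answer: -112778357/12117870 ≈ -9.3068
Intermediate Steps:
15247/((-111*45)) + 30346/((2426*(-2))) = 15247/(-4995) + 30346/(-4852) = 15247*(-1/4995) + 30346*(-1/4852) = -15247/4995 - 15173/2426 = -112778357/12117870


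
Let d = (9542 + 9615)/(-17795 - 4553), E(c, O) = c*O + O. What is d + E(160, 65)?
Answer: 233852663/22348 ≈ 10464.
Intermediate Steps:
E(c, O) = O + O*c (E(c, O) = O*c + O = O + O*c)
d = -19157/22348 (d = 19157/(-22348) = 19157*(-1/22348) = -19157/22348 ≈ -0.85721)
d + E(160, 65) = -19157/22348 + 65*(1 + 160) = -19157/22348 + 65*161 = -19157/22348 + 10465 = 233852663/22348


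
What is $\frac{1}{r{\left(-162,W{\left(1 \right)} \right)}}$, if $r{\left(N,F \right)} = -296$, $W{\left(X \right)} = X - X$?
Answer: $- \frac{1}{296} \approx -0.0033784$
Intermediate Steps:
$W{\left(X \right)} = 0$
$\frac{1}{r{\left(-162,W{\left(1 \right)} \right)}} = \frac{1}{-296} = - \frac{1}{296}$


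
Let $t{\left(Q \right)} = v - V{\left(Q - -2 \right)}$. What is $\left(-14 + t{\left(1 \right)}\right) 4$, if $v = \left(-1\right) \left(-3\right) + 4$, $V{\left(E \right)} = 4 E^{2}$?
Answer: $-172$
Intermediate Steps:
$v = 7$ ($v = 3 + 4 = 7$)
$t{\left(Q \right)} = 7 - 4 \left(2 + Q\right)^{2}$ ($t{\left(Q \right)} = 7 - 4 \left(Q - -2\right)^{2} = 7 - 4 \left(Q + 2\right)^{2} = 7 - 4 \left(2 + Q\right)^{2}$)
$\left(-14 + t{\left(1 \right)}\right) 4 = \left(-14 + \left(7 - 4 \left(2 + 1\right)^{2}\right)\right) 4 = \left(-14 + \left(7 - 4 \cdot 3^{2}\right)\right) 4 = \left(-14 + \left(7 - 36\right)\right) 4 = \left(-14 - 29\right) 4 = \left(-43\right) 4 = -172$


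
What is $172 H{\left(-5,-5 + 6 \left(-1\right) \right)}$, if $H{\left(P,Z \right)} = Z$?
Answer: $-1892$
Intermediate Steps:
$172 H{\left(-5,-5 + 6 \left(-1\right) \right)} = 172 \left(-5 + 6 \left(-1\right)\right) = 172 \left(-5 - 6\right) = 172 \left(-11\right) = -1892$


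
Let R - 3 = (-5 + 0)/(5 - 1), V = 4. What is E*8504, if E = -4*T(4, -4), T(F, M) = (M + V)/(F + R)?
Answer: 0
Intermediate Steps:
R = 7/4 (R = 3 + (-5 + 0)/(5 - 1) = 3 - 5/4 = 7/4 ≈ 1.7500)
T(F, M) = (4 + M)/(7/4 + F) (T(F, M) = (M + 4)/(F + 7/4) = (4 + M)/(7/4 + F))
E = 0 (E = -16*(4 - 4)/(7 + 4*4) = -16*0/(7 + 16) = -16*0/23 = -4*0 = 0)
E*8504 = 0*8504 = 0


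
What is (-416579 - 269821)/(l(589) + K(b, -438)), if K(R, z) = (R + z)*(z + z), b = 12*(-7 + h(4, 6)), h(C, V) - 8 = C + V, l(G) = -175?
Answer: -686400/267881 ≈ -2.5623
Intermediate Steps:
h(C, V) = 8 + C + V (h(C, V) = 8 + (C + V) = 8 + C + V)
b = 132 (b = 12*(-7 + (8 + 4 + 6)) = 12*(-7 + 18) = 12*11 = 132)
K(R, z) = 2*z*(R + z) (K(R, z) = (R + z)*(2*z) = 2*z*(R + z))
(-416579 - 269821)/(l(589) + K(b, -438)) = (-416579 - 269821)/(-175 + 2*(-438)*(132 - 438)) = -686400/(-175 + 2*(-438)*(-306)) = -686400/(-175 + 268056) = -686400/267881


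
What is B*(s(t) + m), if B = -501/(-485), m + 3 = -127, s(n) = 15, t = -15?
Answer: -11523/97 ≈ -118.79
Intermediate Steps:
m = -130 (m = -3 - 127 = -130)
B = 501/485 (B = -501*(-1/485) = 501/485 ≈ 1.0330)
B*(s(t) + m) = 501*(15 - 130)/485 = (501/485)*(-115) = -11523/97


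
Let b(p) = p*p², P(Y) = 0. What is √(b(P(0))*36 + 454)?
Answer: √454 ≈ 21.307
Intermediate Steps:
b(p) = p³
√(b(P(0))*36 + 454) = √(0³*36 + 454) = √(0*36 + 454) = √(0 + 454) = √454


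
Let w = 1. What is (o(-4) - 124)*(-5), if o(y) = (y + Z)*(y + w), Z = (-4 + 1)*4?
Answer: 380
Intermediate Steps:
Z = -12 (Z = -3*4 = -12)
o(y) = (1 + y)*(-12 + y) (o(y) = (y - 12)*(y + 1) = (-12 + y)*(1 + y) = (1 + y)*(-12 + y))
(o(-4) - 124)*(-5) = ((-12 + (-4)² - 11*(-4)) - 124)*(-5) = ((-12 + 16 + 44) - 124)*(-5) = (48 - 124)*(-5) = -76*(-5) = 380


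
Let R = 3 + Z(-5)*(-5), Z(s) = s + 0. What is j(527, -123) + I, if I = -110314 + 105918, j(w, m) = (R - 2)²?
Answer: -3720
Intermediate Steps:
Z(s) = s
R = 28 (R = 3 - 5*(-5) = 3 + 25 = 28)
j(w, m) = 676 (j(w, m) = (28 - 2)² = 26² = 676)
I = -4396
j(527, -123) + I = 676 - 4396 = -3720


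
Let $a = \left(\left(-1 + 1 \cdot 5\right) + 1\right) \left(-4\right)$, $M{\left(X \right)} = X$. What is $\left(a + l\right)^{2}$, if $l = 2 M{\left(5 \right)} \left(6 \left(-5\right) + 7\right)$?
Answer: $62500$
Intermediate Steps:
$a = -20$ ($a = \left(\left(-1 + 5\right) + 1\right) \left(-4\right) = \left(4 + 1\right) \left(-4\right) = 5 \left(-4\right) = -20$)
$l = -230$ ($l = 2 \cdot 5 \left(6 \left(-5\right) + 7\right) = 10 \left(-30 + 7\right) = 10 \left(-23\right) = -230$)
$\left(a + l\right)^{2} = \left(-20 - 230\right)^{2} = \left(-250\right)^{2} = 62500$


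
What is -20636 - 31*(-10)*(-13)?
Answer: -24666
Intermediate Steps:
-20636 - 31*(-10)*(-13) = -20636 + 310*(-13) = -20636 - 4030 = -24666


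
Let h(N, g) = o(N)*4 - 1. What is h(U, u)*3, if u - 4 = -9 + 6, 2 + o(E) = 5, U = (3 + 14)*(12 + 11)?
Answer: 33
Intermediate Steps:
U = 391 (U = 17*23 = 391)
o(E) = 3 (o(E) = -2 + 5 = 3)
u = 1 (u = 4 + (-9 + 6) = 4 - 3 = 1)
h(N, g) = 11 (h(N, g) = 3*4 - 1 = 12 - 1 = 11)
h(U, u)*3 = 11*3 = 33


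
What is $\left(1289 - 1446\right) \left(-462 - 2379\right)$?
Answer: $446037$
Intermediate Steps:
$\left(1289 - 1446\right) \left(-462 - 2379\right) = \left(-157\right) \left(-2841\right) = 446037$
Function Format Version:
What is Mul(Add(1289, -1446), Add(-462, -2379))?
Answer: 446037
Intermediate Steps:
Mul(Add(1289, -1446), Add(-462, -2379)) = Mul(-157, -2841) = 446037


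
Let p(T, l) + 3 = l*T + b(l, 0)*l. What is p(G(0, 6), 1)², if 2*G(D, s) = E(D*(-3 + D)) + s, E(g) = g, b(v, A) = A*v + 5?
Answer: 25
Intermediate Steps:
b(v, A) = 5 + A*v
G(D, s) = s/2 + D*(-3 + D)/2 (G(D, s) = (D*(-3 + D) + s)/2 = (s + D*(-3 + D))/2 = s/2 + D*(-3 + D)/2)
p(T, l) = -3 + 5*l + T*l (p(T, l) = -3 + (l*T + (5 + 0*l)*l) = -3 + (T*l + (5 + 0)*l) = -3 + (T*l + 5*l) = -3 + (5*l + T*l) = -3 + 5*l + T*l)
p(G(0, 6), 1)² = (-3 + 5*1 + ((½)*6 + (½)*0*(-3 + 0))*1)² = (-3 + 5 + (3 + (½)*0*(-3))*1)² = (-3 + 5 + (3 + 0)*1)² = (-3 + 5 + 3*1)² = (-3 + 5 + 3)² = 5² = 25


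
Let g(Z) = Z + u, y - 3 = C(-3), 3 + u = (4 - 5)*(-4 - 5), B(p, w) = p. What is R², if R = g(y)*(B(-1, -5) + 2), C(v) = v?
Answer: 36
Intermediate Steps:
u = 6 (u = -3 + (4 - 5)*(-4 - 5) = -3 - 1*(-9) = -3 + 9 = 6)
y = 0 (y = 3 - 3 = 0)
g(Z) = 6 + Z (g(Z) = Z + 6 = 6 + Z)
R = 6 (R = (6 + 0)*(-1 + 2) = 6*1 = 6)
R² = 6² = 36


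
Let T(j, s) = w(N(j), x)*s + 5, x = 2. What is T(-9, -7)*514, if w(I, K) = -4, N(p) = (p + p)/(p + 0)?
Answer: 16962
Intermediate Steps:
N(p) = 2 (N(p) = (2*p)/p = 2)
T(j, s) = 5 - 4*s (T(j, s) = -4*s + 5 = 5 - 4*s)
T(-9, -7)*514 = (5 - 4*(-7))*514 = (5 + 28)*514 = 33*514 = 16962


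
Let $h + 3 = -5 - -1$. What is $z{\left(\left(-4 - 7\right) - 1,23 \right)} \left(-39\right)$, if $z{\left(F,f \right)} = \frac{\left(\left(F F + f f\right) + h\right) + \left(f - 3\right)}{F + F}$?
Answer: $\frac{4459}{4} \approx 1114.8$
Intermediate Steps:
$h = -7$ ($h = -3 - 4 = -7$)
$z{\left(F,f \right)} = \frac{-10 + f + F^{2} + f^{2}}{2 F}$ ($z{\left(F,f \right)} = \frac{\left(\left(F F + f f\right) - 7\right) + \left(f - 3\right)}{F + F} = \frac{\left(\left(F^{2} + f^{2}\right) - 7\right) + \left(-3 + f\right)}{2 F} = \left(\left(-7 + F^{2} + f^{2}\right) + \left(-3 + f\right)\right) \frac{1}{2 F} = \left(-10 + f + F^{2} + f^{2}\right) \frac{1}{2 F} = \frac{-10 + f + F^{2} + f^{2}}{2 F}$)
$z{\left(\left(-4 - 7\right) - 1,23 \right)} \left(-39\right) = \frac{-10 + 23 + \left(\left(-4 - 7\right) - 1\right)^{2} + 23^{2}}{2 \left(\left(-4 - 7\right) - 1\right)} \left(-39\right) = \frac{-10 + 23 + \left(-11 - 1\right)^{2} + 529}{2 \left(-11 - 1\right)} \left(-39\right) = \frac{-10 + 23 + \left(-12\right)^{2} + 529}{2 \left(-12\right)} \left(-39\right) = \frac{1}{2} \left(- \frac{1}{12}\right) \left(-10 + 23 + 144 + 529\right) \left(-39\right) = \frac{1}{2} \left(- \frac{1}{12}\right) 686 \left(-39\right) = \left(- \frac{343}{12}\right) \left(-39\right) = \frac{4459}{4}$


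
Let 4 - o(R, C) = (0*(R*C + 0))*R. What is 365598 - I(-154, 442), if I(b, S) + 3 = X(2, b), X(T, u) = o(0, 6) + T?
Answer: 365595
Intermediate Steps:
o(R, C) = 4 (o(R, C) = 4 - 0*(R*C + 0)*R = 4 - 0*(C*R + 0)*R = 4 - 0*(C*R)*R = 4 - 0*R = 4 - 1*0 = 4 + 0 = 4)
X(T, u) = 4 + T
I(b, S) = 3 (I(b, S) = -3 + (4 + 2) = -3 + 6 = 3)
365598 - I(-154, 442) = 365598 - 1*3 = 365598 - 3 = 365595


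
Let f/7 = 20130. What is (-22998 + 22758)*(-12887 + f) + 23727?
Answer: -30701793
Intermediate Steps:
f = 140910 (f = 7*20130 = 140910)
(-22998 + 22758)*(-12887 + f) + 23727 = (-22998 + 22758)*(-12887 + 140910) + 23727 = -240*128023 + 23727 = -30725520 + 23727 = -30701793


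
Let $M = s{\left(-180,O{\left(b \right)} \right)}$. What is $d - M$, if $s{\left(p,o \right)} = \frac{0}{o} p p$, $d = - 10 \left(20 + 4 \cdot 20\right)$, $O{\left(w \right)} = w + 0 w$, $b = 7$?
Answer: $-1000$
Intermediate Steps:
$O{\left(w \right)} = w$ ($O{\left(w \right)} = w + 0 = w$)
$d = -1000$ ($d = - 10 \left(20 + 80\right) = \left(-10\right) 100 = -1000$)
$s{\left(p,o \right)} = 0$ ($s{\left(p,o \right)} = 0 p p = 0 p = 0$)
$M = 0$
$d - M = -1000 - 0 = -1000 + 0 = -1000$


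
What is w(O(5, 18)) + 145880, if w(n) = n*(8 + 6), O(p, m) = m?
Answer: 146132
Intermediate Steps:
w(n) = 14*n (w(n) = n*14 = 14*n)
w(O(5, 18)) + 145880 = 14*18 + 145880 = 252 + 145880 = 146132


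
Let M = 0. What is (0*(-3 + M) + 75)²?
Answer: 5625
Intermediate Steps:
(0*(-3 + M) + 75)² = (0*(-3 + 0) + 75)² = (0*(-3) + 75)² = (0 + 75)² = 75² = 5625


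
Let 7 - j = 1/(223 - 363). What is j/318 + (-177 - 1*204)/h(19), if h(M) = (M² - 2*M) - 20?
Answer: -1851653/1498840 ≈ -1.2354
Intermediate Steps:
j = 981/140 (j = 7 - 1/(223 - 363) = 7 - 1/(-140) = 7 - 1*(-1/140) = 7 + 1/140 = 981/140 ≈ 7.0071)
h(M) = -20 + M² - 2*M
j/318 + (-177 - 1*204)/h(19) = (981/140)/318 + (-177 - 1*204)/(-20 + 19² - 2*19) = (981/140)*(1/318) + (-177 - 204)/(-20 + 361 - 38) = 327/14840 - 381/303 = 327/14840 - 381*1/303 = 327/14840 - 127/101 = -1851653/1498840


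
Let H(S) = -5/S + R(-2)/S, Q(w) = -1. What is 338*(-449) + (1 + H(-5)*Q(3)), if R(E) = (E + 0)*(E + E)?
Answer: -758802/5 ≈ -1.5176e+5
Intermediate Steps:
R(E) = 2*E**2 (R(E) = E*(2*E) = 2*E**2)
H(S) = 3/S (H(S) = -5/S + (2*(-2)**2)/S = -5/S + (2*4)/S = -5/S + 8/S = 3/S)
338*(-449) + (1 + H(-5)*Q(3)) = 338*(-449) + (1 + (3/(-5))*(-1)) = -151762 + (1 + (3*(-1/5))*(-1)) = -151762 + (1 - 3/5*(-1)) = -151762 + (1 + 3/5) = -151762 + 8/5 = -758802/5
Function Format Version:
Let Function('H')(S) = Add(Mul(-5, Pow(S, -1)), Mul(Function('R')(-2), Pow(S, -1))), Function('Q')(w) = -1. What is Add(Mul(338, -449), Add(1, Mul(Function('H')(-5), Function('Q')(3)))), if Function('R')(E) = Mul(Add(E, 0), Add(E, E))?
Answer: Rational(-758802, 5) ≈ -1.5176e+5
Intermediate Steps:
Function('R')(E) = Mul(2, Pow(E, 2)) (Function('R')(E) = Mul(E, Mul(2, E)) = Mul(2, Pow(E, 2)))
Function('H')(S) = Mul(3, Pow(S, -1)) (Function('H')(S) = Add(Mul(-5, Pow(S, -1)), Mul(Mul(2, Pow(-2, 2)), Pow(S, -1))) = Add(Mul(-5, Pow(S, -1)), Mul(Mul(2, 4), Pow(S, -1))) = Add(Mul(-5, Pow(S, -1)), Mul(8, Pow(S, -1))) = Mul(3, Pow(S, -1)))
Add(Mul(338, -449), Add(1, Mul(Function('H')(-5), Function('Q')(3)))) = Add(Mul(338, -449), Add(1, Mul(Mul(3, Pow(-5, -1)), -1))) = Add(-151762, Add(1, Mul(Mul(3, Rational(-1, 5)), -1))) = Add(-151762, Add(1, Mul(Rational(-3, 5), -1))) = Add(-151762, Add(1, Rational(3, 5))) = Add(-151762, Rational(8, 5)) = Rational(-758802, 5)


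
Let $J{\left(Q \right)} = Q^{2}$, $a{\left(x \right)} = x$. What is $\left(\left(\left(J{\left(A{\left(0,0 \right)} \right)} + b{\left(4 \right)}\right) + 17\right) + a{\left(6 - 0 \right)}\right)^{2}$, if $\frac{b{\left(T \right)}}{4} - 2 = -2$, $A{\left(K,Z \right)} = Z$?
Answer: $529$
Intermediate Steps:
$b{\left(T \right)} = 0$ ($b{\left(T \right)} = 8 + 4 \left(-2\right) = 8 - 8 = 0$)
$\left(\left(\left(J{\left(A{\left(0,0 \right)} \right)} + b{\left(4 \right)}\right) + 17\right) + a{\left(6 - 0 \right)}\right)^{2} = \left(\left(\left(0^{2} + 0\right) + 17\right) + \left(6 - 0\right)\right)^{2} = \left(\left(\left(0 + 0\right) + 17\right) + \left(6 + 0\right)\right)^{2} = \left(\left(0 + 17\right) + 6\right)^{2} = \left(17 + 6\right)^{2} = 23^{2} = 529$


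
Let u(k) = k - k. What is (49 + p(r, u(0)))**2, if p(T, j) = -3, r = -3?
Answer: 2116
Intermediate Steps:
u(k) = 0
(49 + p(r, u(0)))**2 = (49 - 3)**2 = 46**2 = 2116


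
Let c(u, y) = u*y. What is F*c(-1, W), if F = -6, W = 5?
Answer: 30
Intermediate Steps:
F*c(-1, W) = -(-6)*5 = -6*(-5) = 30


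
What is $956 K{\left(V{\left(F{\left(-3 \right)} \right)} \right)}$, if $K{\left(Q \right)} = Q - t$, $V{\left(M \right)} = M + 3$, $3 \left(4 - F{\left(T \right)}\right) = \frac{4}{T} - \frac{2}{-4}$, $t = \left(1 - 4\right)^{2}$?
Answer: $- \frac{14818}{9} \approx -1646.4$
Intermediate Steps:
$t = 9$ ($t = \left(-3\right)^{2} = 9$)
$F{\left(T \right)} = \frac{23}{6} - \frac{4}{3 T}$ ($F{\left(T \right)} = 4 - \frac{\frac{4}{T} - \frac{2}{-4}}{3} = 4 - \frac{\frac{4}{T} - - \frac{1}{2}}{3} = 4 - \frac{\frac{4}{T} + \frac{1}{2}}{3} = 4 - \frac{\frac{1}{2} + \frac{4}{T}}{3} = 4 - \left(\frac{1}{6} + \frac{4}{3 T}\right) = \frac{23}{6} - \frac{4}{3 T}$)
$V{\left(M \right)} = 3 + M$
$K{\left(Q \right)} = -9 + Q$ ($K{\left(Q \right)} = Q - 9 = -9 + Q$)
$956 K{\left(V{\left(F{\left(-3 \right)} \right)} \right)} = 956 \left(-9 + \left(3 + \frac{-8 + 23 \left(-3\right)}{6 \left(-3\right)}\right)\right) = 956 \left(-9 + \left(3 + \frac{1}{6} \left(- \frac{1}{3}\right) \left(-8 - 69\right)\right)\right) = 956 \left(-9 + \left(3 + \frac{1}{6} \left(- \frac{1}{3}\right) \left(-77\right)\right)\right) = 956 \left(-9 + \left(3 + \frac{77}{18}\right)\right) = 956 \left(-9 + \frac{131}{18}\right) = 956 \left(- \frac{31}{18}\right) = - \frac{14818}{9}$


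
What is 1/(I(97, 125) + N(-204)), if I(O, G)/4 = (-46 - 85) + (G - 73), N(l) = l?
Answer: -1/520 ≈ -0.0019231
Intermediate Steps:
I(O, G) = -816 + 4*G (I(O, G) = 4*((-46 - 85) + (G - 73)) = 4*(-131 + (-73 + G)) = 4*(-204 + G) = -816 + 4*G)
1/(I(97, 125) + N(-204)) = 1/((-816 + 4*125) - 204) = 1/((-816 + 500) - 204) = 1/(-316 - 204) = 1/(-520) = -1/520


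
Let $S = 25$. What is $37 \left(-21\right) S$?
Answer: $-19425$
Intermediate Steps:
$37 \left(-21\right) S = 37 \left(-21\right) 25 = \left(-777\right) 25 = -19425$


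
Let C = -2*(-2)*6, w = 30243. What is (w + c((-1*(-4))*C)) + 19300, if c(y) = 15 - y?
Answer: 49462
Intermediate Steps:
C = 24 (C = 4*6 = 24)
(w + c((-1*(-4))*C)) + 19300 = (30243 + (15 - (-1*(-4))*24)) + 19300 = (30243 + (15 - 4*24)) + 19300 = (30243 + (15 - 1*96)) + 19300 = (30243 + (15 - 96)) + 19300 = (30243 - 81) + 19300 = 30162 + 19300 = 49462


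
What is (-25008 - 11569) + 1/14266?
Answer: -521807481/14266 ≈ -36577.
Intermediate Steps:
(-25008 - 11569) + 1/14266 = -36577 + 1/14266 = -521807481/14266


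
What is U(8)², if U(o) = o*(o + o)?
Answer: 16384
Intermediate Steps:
U(o) = 2*o² (U(o) = o*(2*o) = 2*o²)
U(8)² = (2*8²)² = (2*64)² = 128² = 16384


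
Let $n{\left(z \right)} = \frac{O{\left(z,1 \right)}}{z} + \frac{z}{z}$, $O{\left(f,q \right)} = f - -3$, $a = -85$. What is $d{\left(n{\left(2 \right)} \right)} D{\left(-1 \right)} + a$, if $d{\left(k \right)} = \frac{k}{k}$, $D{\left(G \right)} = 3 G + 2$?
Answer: $-86$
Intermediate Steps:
$O{\left(f,q \right)} = 3 + f$ ($O{\left(f,q \right)} = f + 3 = 3 + f$)
$D{\left(G \right)} = 2 + 3 G$
$n{\left(z \right)} = 1 + \frac{3 + z}{z}$ ($n{\left(z \right)} = \frac{3 + z}{z} + \frac{z}{z} = \frac{3 + z}{z} + 1 = 1 + \frac{3 + z}{z}$)
$d{\left(k \right)} = 1$
$d{\left(n{\left(2 \right)} \right)} D{\left(-1 \right)} + a = 1 \left(2 + 3 \left(-1\right)\right) - 85 = 1 \left(2 - 3\right) - 85 = 1 \left(-1\right) - 85 = -1 - 85 = -86$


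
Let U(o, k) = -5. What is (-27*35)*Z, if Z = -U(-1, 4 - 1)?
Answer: -4725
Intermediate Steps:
Z = 5 (Z = -1*(-5) = 5)
(-27*35)*Z = -27*35*5 = -945*5 = -4725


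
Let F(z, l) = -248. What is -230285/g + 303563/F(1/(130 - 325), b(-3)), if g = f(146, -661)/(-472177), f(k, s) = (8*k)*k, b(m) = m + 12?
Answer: 3364322944887/5286368 ≈ 6.3642e+5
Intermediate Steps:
b(m) = 12 + m
f(k, s) = 8*k²
g = -170528/472177 (g = (8*146²)/(-472177) = (8*21316)*(-1/472177) = 170528*(-1/472177) = -170528/472177 ≈ -0.36115)
-230285/g + 303563/F(1/(130 - 325), b(-3)) = -230285/(-170528/472177) + 303563/(-248) = -230285*(-472177/170528) + 303563*(-1/248) = 108735280445/170528 - 303563/248 = 3364322944887/5286368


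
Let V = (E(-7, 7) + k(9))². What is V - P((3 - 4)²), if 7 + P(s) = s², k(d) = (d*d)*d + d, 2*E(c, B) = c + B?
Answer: 544650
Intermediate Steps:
E(c, B) = B/2 + c/2 (E(c, B) = (c + B)/2 = (B + c)/2 = B/2 + c/2)
k(d) = d + d³ (k(d) = d²*d + d = d³ + d = d + d³)
P(s) = -7 + s²
V = 544644 (V = (((½)*7 + (½)*(-7)) + (9 + 9³))² = ((7/2 - 7/2) + (9 + 729))² = (0 + 738)² = 738² = 544644)
V - P((3 - 4)²) = 544644 - (-7 + ((3 - 4)²)²) = 544644 - (-7 + ((-1)²)²) = 544644 - (-7 + 1²) = 544644 - (-7 + 1) = 544644 - 1*(-6) = 544644 + 6 = 544650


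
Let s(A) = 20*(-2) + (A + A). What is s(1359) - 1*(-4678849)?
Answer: 4681527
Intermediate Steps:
s(A) = -40 + 2*A
s(1359) - 1*(-4678849) = (-40 + 2*1359) - 1*(-4678849) = (-40 + 2718) + 4678849 = 2678 + 4678849 = 4681527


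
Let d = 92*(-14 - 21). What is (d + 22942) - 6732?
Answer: 12990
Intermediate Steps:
d = -3220 (d = 92*(-35) = -3220)
(d + 22942) - 6732 = (-3220 + 22942) - 6732 = 19722 - 6732 = 12990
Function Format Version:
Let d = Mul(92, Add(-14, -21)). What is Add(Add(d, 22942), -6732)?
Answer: 12990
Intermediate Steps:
d = -3220 (d = Mul(92, -35) = -3220)
Add(Add(d, 22942), -6732) = Add(Add(-3220, 22942), -6732) = Add(19722, -6732) = 12990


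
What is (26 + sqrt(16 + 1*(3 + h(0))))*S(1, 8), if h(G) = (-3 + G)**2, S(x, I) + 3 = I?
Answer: 130 + 10*sqrt(7) ≈ 156.46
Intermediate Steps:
S(x, I) = -3 + I
(26 + sqrt(16 + 1*(3 + h(0))))*S(1, 8) = (26 + sqrt(16 + 1*(3 + (-3 + 0)**2)))*(-3 + 8) = (26 + sqrt(16 + 1*(3 + (-3)**2)))*5 = (26 + sqrt(16 + 1*(3 + 9)))*5 = (26 + sqrt(16 + 1*12))*5 = (26 + sqrt(16 + 12))*5 = (26 + sqrt(28))*5 = (26 + 2*sqrt(7))*5 = 130 + 10*sqrt(7)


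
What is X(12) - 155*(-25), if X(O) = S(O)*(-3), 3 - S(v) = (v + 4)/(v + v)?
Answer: 3868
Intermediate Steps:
S(v) = 3 - (4 + v)/(2*v) (S(v) = 3 - (v + 4)/(v + v) = 3 - (4 + v)/(2*v))
X(O) = -15/2 + 6/O (X(O) = (5/2 - 2/O)*(-3) = -15/2 + 6/O)
X(12) - 155*(-25) = (-15/2 + 6/12) - 155*(-25) = (-15/2 + 6*(1/12)) + 3875 = (-15/2 + 1/2) + 3875 = -7 + 3875 = 3868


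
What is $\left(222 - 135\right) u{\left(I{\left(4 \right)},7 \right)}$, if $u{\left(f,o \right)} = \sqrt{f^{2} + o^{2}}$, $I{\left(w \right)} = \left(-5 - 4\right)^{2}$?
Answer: $87 \sqrt{6610} \approx 7073.3$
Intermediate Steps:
$I{\left(w \right)} = 81$ ($I{\left(w \right)} = \left(-9\right)^{2} = 81$)
$\left(222 - 135\right) u{\left(I{\left(4 \right)},7 \right)} = \left(222 - 135\right) \sqrt{81^{2} + 7^{2}} = 87 \sqrt{6561 + 49} = 87 \sqrt{6610}$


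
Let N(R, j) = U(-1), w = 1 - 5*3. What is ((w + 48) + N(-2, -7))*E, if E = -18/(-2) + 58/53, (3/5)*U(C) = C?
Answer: 51895/159 ≈ 326.38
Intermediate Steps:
U(C) = 5*C/3
w = -14 (w = 1 - 15 = -14)
N(R, j) = -5/3 (N(R, j) = (5/3)*(-1) = -5/3)
E = 535/53 (E = -18*(-1/2) + 58*(1/53) = 9 + 58/53 = 535/53 ≈ 10.094)
((w + 48) + N(-2, -7))*E = ((-14 + 48) - 5/3)*(535/53) = (34 - 5/3)*(535/53) = (97/3)*(535/53) = 51895/159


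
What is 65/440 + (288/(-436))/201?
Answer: 92827/642664 ≈ 0.14444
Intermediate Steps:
65/440 + (288/(-436))/201 = 65*(1/440) + (288*(-1/436))*(1/201) = 13/88 - 72/109*1/201 = 13/88 - 24/7303 = 92827/642664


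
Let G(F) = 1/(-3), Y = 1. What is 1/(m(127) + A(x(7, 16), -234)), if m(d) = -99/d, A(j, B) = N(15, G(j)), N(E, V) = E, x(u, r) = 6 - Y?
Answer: 127/1806 ≈ 0.070321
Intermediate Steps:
G(F) = -1/3
x(u, r) = 5 (x(u, r) = 6 - 1*1 = 6 - 1 = 5)
A(j, B) = 15
1/(m(127) + A(x(7, 16), -234)) = 1/(-99/127 + 15) = 1/(1806/127) = 127/1806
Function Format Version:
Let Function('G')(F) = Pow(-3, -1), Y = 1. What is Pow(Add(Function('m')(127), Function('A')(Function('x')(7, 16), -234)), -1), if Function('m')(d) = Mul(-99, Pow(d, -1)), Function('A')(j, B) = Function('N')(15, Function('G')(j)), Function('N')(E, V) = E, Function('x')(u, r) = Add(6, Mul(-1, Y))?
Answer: Rational(127, 1806) ≈ 0.070321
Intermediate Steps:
Function('G')(F) = Rational(-1, 3)
Function('x')(u, r) = 5 (Function('x')(u, r) = Add(6, Mul(-1, 1)) = Add(6, -1) = 5)
Function('A')(j, B) = 15
Pow(Add(Function('m')(127), Function('A')(Function('x')(7, 16), -234)), -1) = Pow(Add(Mul(-99, Pow(127, -1)), 15), -1) = Pow(Add(Mul(-99, Rational(1, 127)), 15), -1) = Pow(Add(Rational(-99, 127), 15), -1) = Pow(Rational(1806, 127), -1) = Rational(127, 1806)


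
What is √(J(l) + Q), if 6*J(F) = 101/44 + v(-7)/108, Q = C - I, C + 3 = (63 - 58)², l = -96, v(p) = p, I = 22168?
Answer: I*√868197209/198 ≈ 148.81*I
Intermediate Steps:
C = 22 (C = -3 + (63 - 58)² = -3 + 5² = -3 + 25 = 22)
Q = -22146 (Q = 22 - 1*22168 = 22 - 22168 = -22146)
J(F) = 1325/3564 (J(F) = (101/44 - 7/108)/6 = (⅙)*(1325/594) = 1325/3564)
√(J(l) + Q) = √(1325/3564 - 22146) = √(-78927019/3564) = I*√868197209/198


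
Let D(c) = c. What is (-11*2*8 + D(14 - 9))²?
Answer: 29241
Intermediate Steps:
(-11*2*8 + D(14 - 9))² = (-11*2*8 + (14 - 9))² = (-22*8 + 5)² = (-176 + 5)² = (-171)² = 29241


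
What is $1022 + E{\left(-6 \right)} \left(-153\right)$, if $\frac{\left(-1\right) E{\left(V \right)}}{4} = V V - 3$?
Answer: $21218$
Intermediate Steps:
$E{\left(V \right)} = 12 - 4 V^{2}$ ($E{\left(V \right)} = - 4 \left(V V - 3\right) = - 4 \left(V^{2} - 3\right) = - 4 \left(-3 + V^{2}\right) = 12 - 4 V^{2}$)
$1022 + E{\left(-6 \right)} \left(-153\right) = 1022 + \left(12 - 4 \left(-6\right)^{2}\right) \left(-153\right) = 1022 + \left(12 - 144\right) \left(-153\right) = 1022 - -20196 = 1022 + 20196 = 21218$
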